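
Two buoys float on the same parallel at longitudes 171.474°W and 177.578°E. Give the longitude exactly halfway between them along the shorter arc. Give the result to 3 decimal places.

Signed shortest Δλ from -171.474° to +177.578° is -10.948°.
Midpoint longitude = -171.474° + (-10.948°)/2 = -171.474° − 5.474° = -176.948°.
(The naïve average (-171.474 + +177.578)/2 = 3.052° is on the wrong side of the globe.)

176.948°W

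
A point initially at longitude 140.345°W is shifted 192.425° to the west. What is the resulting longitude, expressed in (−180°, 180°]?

Start at -140.345°; shift −192.425° → -332.770°.
-332.770° lies outside (−180°, 180°]; add 360° → +27.230°.

27.230°E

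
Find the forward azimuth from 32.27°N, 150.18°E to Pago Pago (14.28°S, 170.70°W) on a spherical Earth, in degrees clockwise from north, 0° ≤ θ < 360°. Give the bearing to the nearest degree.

135°

Δλ = -170.70 − 150.18 = -320.88°; wrapped into (−180°, 180°]: 39.12°.
θ = atan2( sin Δλ · cos φ₂ , cos φ₁ · sin φ₂ − sin φ₁ · cos φ₂ · cos Δλ )
  = atan2(0.61145, -0.60998) = 134.931° → normalised to [0°, 360°): 134.931°.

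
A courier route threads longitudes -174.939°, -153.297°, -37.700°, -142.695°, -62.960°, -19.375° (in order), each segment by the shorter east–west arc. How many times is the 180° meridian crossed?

0

Leg 1: -174.939° → -153.297°, shortest Δλ = 21.642° (east) — does not cross 180°.
Leg 2: -153.297° → -37.700°, shortest Δλ = 115.597° (east) — does not cross 180°.
Leg 3: -37.700° → -142.695°, shortest Δλ = -104.995° (west) — does not cross 180°.
Leg 4: -142.695° → -62.960°, shortest Δλ = 79.735° (east) — does not cross 180°.
Leg 5: -62.960° → -19.375°, shortest Δλ = 43.585° (east) — does not cross 180°.
Total crossings: 0.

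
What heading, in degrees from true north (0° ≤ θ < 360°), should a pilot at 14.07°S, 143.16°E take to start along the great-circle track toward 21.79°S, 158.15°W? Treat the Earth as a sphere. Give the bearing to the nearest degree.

Δλ = -158.15 − 143.16 = -301.31°; wrapped into (−180°, 180°]: 58.69°.
θ = atan2( sin Δλ · cos φ₂ , cos φ₁ · sin φ₂ − sin φ₁ · cos φ₂ · cos Δλ )
  = atan2(0.79332, -0.24276) = 107.014° → normalised to [0°, 360°): 107.014°.

107°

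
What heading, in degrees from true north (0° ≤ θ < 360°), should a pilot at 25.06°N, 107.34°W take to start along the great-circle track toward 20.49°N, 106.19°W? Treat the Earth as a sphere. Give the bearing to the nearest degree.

Δλ = -106.19 − -107.34 = 1.15°.
θ = atan2( sin Δλ · cos φ₂ , cos φ₁ · sin φ₂ − sin φ₁ · cos φ₂ · cos Δλ )
  = atan2(0.01880, -0.07960) = 166.711° → normalised to [0°, 360°): 166.711°.

167°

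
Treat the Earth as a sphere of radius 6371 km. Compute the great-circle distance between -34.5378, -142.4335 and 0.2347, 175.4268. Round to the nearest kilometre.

5840 km

Δλ = 175.4268 − -142.4335 = 317.8603°; wrapped into (−180°, 180°]: -42.1397°.
Δφ = 0.2347 − -34.5378 = 34.7725°.
a = sin²(Δφ/2) + cos φ₁ · cos φ₂ · sin²(Δλ/2) = 0.195753.
c = 2·atan2(√a, √(1−a)) = 0.91663 rad → d = 6371·c ≈ 5839.88 km.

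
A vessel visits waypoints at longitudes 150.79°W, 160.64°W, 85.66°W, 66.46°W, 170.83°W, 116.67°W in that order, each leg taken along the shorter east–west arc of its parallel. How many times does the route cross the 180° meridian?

Leg 1: -150.79° → -160.64°, shortest Δλ = -9.85° (west) — does not cross 180°.
Leg 2: -160.64° → -85.66°, shortest Δλ = 74.98° (east) — does not cross 180°.
Leg 3: -85.66° → -66.46°, shortest Δλ = 19.2° (east) — does not cross 180°.
Leg 4: -66.46° → -170.83°, shortest Δλ = -104.37° (west) — does not cross 180°.
Leg 5: -170.83° → -116.67°, shortest Δλ = 54.16° (east) — does not cross 180°.
Total crossings: 0.

0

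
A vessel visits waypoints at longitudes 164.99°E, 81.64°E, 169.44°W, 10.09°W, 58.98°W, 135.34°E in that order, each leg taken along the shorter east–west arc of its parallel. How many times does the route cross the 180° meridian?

2

Leg 1: +164.99° → +81.64°, shortest Δλ = -83.35° (west) — does not cross 180°.
Leg 2: +81.64° → -169.44°, shortest Δλ = 108.92° (east) — crosses 180°.
Leg 3: -169.44° → -10.09°, shortest Δλ = 159.35° (east) — does not cross 180°.
Leg 4: -10.09° → -58.98°, shortest Δλ = -48.89° (west) — does not cross 180°.
Leg 5: -58.98° → +135.34°, shortest Δλ = -165.68° (west) — crosses 180°.
Total crossings: 2.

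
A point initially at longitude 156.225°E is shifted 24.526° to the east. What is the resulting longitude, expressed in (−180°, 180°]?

Start at +156.225°; shift +24.526° → +180.751°.
+180.751° lies outside (−180°, 180°]; subtract 360° → -179.249°.

179.249°W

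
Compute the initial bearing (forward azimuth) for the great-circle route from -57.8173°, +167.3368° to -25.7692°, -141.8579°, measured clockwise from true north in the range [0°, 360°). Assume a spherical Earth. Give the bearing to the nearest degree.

70°

Δλ = -141.8579 − 167.3368 = -309.1947°; wrapped into (−180°, 180°]: 50.8053°.
θ = atan2( sin Δλ · cos φ₂ , cos φ₁ · sin φ₂ − sin φ₁ · cos φ₂ · cos Δλ )
  = atan2(0.69793, 0.25011) = 70.284° → normalised to [0°, 360°): 70.284°.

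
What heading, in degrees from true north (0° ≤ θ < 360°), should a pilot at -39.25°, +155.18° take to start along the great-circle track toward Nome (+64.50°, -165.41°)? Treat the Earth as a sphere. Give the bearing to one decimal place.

Δλ = -165.41 − 155.18 = -320.59°; wrapped into (−180°, 180°]: 39.41°.
θ = atan2( sin Δλ · cos φ₂ , cos φ₁ · sin φ₂ − sin φ₁ · cos φ₂ · cos Δλ )
  = atan2(0.27332, 0.90941) = 16.728° → normalised to [0°, 360°): 16.728°.

16.7°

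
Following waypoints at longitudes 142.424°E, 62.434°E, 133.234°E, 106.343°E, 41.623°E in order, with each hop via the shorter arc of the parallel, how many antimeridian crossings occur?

0

Leg 1: +142.424° → +62.434°, shortest Δλ = -79.99° (west) — does not cross 180°.
Leg 2: +62.434° → +133.234°, shortest Δλ = 70.8° (east) — does not cross 180°.
Leg 3: +133.234° → +106.343°, shortest Δλ = -26.891° (west) — does not cross 180°.
Leg 4: +106.343° → +41.623°, shortest Δλ = -64.72° (west) — does not cross 180°.
Total crossings: 0.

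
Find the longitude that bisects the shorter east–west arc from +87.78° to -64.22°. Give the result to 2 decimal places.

+11.78°

Signed shortest Δλ from +87.78° to -64.22° is -152.00°.
Midpoint longitude = +87.78° + (-152.00°)/2 = +87.78° − 76.00° = +11.78°.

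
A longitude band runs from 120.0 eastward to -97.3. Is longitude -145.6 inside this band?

Yes

Band width going east from +120.0° to -97.3°: ((-97.3 − 120.0) mod 360) = 142.7°.
Offset of -145.6° east of the west edge: ((-145.6 − 120.0) mod 360) = 94.4°.
94.4° ≤ 142.7° ⇒ inside.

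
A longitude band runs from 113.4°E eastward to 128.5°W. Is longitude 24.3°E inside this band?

Band width going east from +113.4° to -128.5°: ((-128.5 − 113.4) mod 360) = 118.1°.
Offset of +24.3° east of the west edge: ((24.3 − 113.4) mod 360) = 270.9°.
270.9° > 118.1° ⇒ outside.

No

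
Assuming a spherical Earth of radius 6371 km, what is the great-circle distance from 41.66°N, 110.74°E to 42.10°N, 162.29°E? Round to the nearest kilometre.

4201 km

Δλ = 162.29 − 110.74 = 51.55°.
Δφ = 42.10 − 41.66 = 0.44°.
a = sin²(Δφ/2) + cos φ₁ · cos φ₂ · sin²(Δλ/2) = 0.104830.
c = 2·atan2(√a, √(1−a)) = 0.65943 rad → d = 6371·c ≈ 4201.25 km.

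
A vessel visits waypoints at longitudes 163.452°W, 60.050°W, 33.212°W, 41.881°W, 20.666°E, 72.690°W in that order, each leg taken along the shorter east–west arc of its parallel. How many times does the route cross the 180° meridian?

Leg 1: -163.452° → -60.050°, shortest Δλ = 103.402° (east) — does not cross 180°.
Leg 2: -60.050° → -33.212°, shortest Δλ = 26.838° (east) — does not cross 180°.
Leg 3: -33.212° → -41.881°, shortest Δλ = -8.669° (west) — does not cross 180°.
Leg 4: -41.881° → +20.666°, shortest Δλ = 62.547° (east) — does not cross 180°.
Leg 5: +20.666° → -72.690°, shortest Δλ = -93.356° (west) — does not cross 180°.
Total crossings: 0.

0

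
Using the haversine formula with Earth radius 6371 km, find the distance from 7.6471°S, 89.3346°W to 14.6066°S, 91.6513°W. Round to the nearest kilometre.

814 km

Δλ = -91.6513 − -89.3346 = -2.3167°.
Δφ = -14.6066 − -7.6471 = -6.9595°.
a = sin²(Δφ/2) + cos φ₁ · cos φ₂ · sin²(Δλ/2) = 0.004076.
c = 2·atan2(√a, √(1−a)) = 0.12777 rad → d = 6371·c ≈ 814.04 km.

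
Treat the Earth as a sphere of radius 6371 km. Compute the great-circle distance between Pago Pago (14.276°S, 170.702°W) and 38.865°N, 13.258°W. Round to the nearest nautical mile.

Δλ = -13.258 − -170.702 = 157.444°.
Δφ = 38.865 − -14.276 = 53.141°.
a = sin²(Δφ/2) + cos φ₁ · cos φ₂ · sin²(Δλ/2) = 0.925797.
c = 2·atan2(√a, √(1−a)) = 2.58982 rad → d = 6371·c ≈ 16499.71 km ≈ 8909.13 nmi.

8909 nmi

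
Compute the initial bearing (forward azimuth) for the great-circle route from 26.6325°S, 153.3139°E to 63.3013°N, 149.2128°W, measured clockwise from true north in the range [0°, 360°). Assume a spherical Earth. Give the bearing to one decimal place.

22.7°

Δλ = -149.2128 − 153.3139 = -302.5267°; wrapped into (−180°, 180°]: 57.4733°.
θ = atan2( sin Δλ · cos φ₂ , cos φ₁ · sin φ₂ − sin φ₁ · cos φ₂ · cos Δλ )
  = atan2(0.37882, 0.90689) = 22.671° → normalised to [0°, 360°): 22.671°.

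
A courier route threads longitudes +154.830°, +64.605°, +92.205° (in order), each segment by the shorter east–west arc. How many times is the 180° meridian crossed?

0

Leg 1: +154.830° → +64.605°, shortest Δλ = -90.225° (west) — does not cross 180°.
Leg 2: +64.605° → +92.205°, shortest Δλ = 27.6° (east) — does not cross 180°.
Total crossings: 0.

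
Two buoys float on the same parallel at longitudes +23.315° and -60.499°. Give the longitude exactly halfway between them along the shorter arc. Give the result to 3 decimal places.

Signed shortest Δλ from +23.315° to -60.499° is -83.814°.
Midpoint longitude = +23.315° + (-83.814°)/2 = +23.315° − 41.907° = -18.592°.

-18.592°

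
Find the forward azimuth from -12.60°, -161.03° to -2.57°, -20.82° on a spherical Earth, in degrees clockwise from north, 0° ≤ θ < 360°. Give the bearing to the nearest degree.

108°

Δλ = -20.82 − -161.03 = 140.21°.
θ = atan2( sin Δλ · cos φ₂ , cos φ₁ · sin φ₂ − sin φ₁ · cos φ₂ · cos Δλ )
  = atan2(0.63933, -0.21121) = 108.282° → normalised to [0°, 360°): 108.282°.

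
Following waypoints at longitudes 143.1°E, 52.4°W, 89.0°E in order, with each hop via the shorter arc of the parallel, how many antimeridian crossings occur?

1

Leg 1: +143.1° → -52.4°, shortest Δλ = 164.5° (east) — crosses 180°.
Leg 2: -52.4° → +89.0°, shortest Δλ = 141.4° (east) — does not cross 180°.
Total crossings: 1.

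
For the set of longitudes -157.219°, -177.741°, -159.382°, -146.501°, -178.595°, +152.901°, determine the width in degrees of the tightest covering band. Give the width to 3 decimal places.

Sort the longitudes: -178.595°, -177.741°, -159.382°, -157.219°, -146.501°, +152.901°.
Eastward gaps between consecutive values (wrapping around): 0.854°, 18.359°, 2.163°, 10.718°, 299.402°, 28.504°.
Largest gap = 299.402° ⇒ minimal covering band is its complement: 360° − 299.402° = 60.598°.
Band runs from +152.901° eastward to -146.501°, crossing the antimeridian.

60.598°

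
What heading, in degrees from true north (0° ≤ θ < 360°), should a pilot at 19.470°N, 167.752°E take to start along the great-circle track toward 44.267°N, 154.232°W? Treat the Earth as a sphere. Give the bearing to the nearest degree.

43°

Δλ = -154.232 − 167.752 = -321.984°; wrapped into (−180°, 180°]: 38.016°.
θ = atan2( sin Δλ · cos φ₂ , cos φ₁ · sin φ₂ − sin φ₁ · cos φ₂ · cos Δλ )
  = atan2(0.44103, 0.47004) = 43.176° → normalised to [0°, 360°): 43.176°.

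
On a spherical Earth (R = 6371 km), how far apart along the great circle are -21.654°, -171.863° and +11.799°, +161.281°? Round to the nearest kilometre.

4736 km

Δλ = 161.281 − -171.863 = 333.144°; wrapped into (−180°, 180°]: -26.856°.
Δφ = 11.799 − -21.654 = 33.453°.
a = sin²(Δφ/2) + cos φ₁ · cos φ₂ · sin²(Δλ/2) = 0.131894.
c = 2·atan2(√a, √(1−a)) = 0.74334 rad → d = 6371·c ≈ 4735.82 km.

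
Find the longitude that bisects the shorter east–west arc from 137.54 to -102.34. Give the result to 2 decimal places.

-162.40°

Signed shortest Δλ from +137.54° to -102.34° is +120.12°.
Midpoint longitude = +137.54° + (+120.12°)/2 = +137.54° + 60.06° = +197.60°.
Normalise into (−180°, 180°]: -162.40°.
(The naïve average (+137.54 + -102.34)/2 = 17.6° is on the wrong side of the globe.)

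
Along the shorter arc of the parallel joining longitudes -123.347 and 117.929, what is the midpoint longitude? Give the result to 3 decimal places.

+177.291°

Signed shortest Δλ from -123.347° to +117.929° is -118.724°.
Midpoint longitude = -123.347° + (-118.724°)/2 = -123.347° − 59.362° = -182.709°.
Normalise into (−180°, 180°]: +177.291°.
(The naïve average (-123.347 + +117.929)/2 = -2.709° is on the wrong side of the globe.)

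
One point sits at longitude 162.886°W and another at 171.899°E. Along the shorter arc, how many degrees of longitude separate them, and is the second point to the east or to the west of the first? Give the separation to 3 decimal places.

25.215° west

Raw difference: 171.899 − -162.886 = 334.785°.
Normalise into (−180°, 180°]: 334.785° − 360° = -25.215°.
Negative ⇒ the second point lies to the west; separation 25.215°.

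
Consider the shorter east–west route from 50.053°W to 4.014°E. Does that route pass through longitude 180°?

Signed shortest Δλ = ((4.014 − -50.053 + 180) mod 360) − 180 = 54.067°.
Going east by 54.067° from -50.053° reaches +4.014° without touching 180°.

No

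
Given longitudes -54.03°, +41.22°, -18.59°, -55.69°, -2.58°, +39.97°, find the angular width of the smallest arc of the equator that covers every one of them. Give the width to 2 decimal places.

96.91°

Sort the longitudes: -55.69°, -54.03°, -18.59°, -2.58°, +39.97°, +41.22°.
Eastward gaps between consecutive values (wrapping around): 1.66°, 35.44°, 16.01°, 42.55°, 1.25°, 263.09°.
Largest gap = 263.09° ⇒ minimal covering band is its complement: 360° − 263.09° = 96.91°.
Band runs from -55.69° eastward to +41.22°.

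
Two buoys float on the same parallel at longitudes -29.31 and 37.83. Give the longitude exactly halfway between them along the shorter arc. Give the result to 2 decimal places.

+4.26°

Signed shortest Δλ from -29.31° to +37.83° is +67.14°.
Midpoint longitude = -29.31° + (+67.14°)/2 = -29.31° + 33.57° = +4.26°.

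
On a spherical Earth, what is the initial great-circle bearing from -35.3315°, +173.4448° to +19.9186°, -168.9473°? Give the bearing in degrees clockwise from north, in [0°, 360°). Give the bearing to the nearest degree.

20°

Δλ = -168.9473 − 173.4448 = -342.3921°; wrapped into (−180°, 180°]: 17.6079°.
θ = atan2( sin Δλ · cos φ₂ , cos φ₁ · sin φ₂ − sin φ₁ · cos φ₂ · cos Δλ )
  = atan2(0.28440, 0.79617) = 19.657° → normalised to [0°, 360°): 19.657°.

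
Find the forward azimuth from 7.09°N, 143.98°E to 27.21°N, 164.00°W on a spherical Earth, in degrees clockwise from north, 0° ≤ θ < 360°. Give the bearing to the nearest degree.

Δλ = -164.00 − 143.98 = -307.98°; wrapped into (−180°, 180°]: 52.02°.
θ = atan2( sin Δλ · cos φ₂ , cos φ₁ · sin φ₂ − sin φ₁ · cos φ₂ · cos Δλ )
  = atan2(0.70100, 0.38621) = 61.148° → normalised to [0°, 360°): 61.148°.

61°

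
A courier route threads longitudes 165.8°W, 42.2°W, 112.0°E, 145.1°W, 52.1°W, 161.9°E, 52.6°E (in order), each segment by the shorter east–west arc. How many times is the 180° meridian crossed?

2

Leg 1: -165.8° → -42.2°, shortest Δλ = 123.6° (east) — does not cross 180°.
Leg 2: -42.2° → +112.0°, shortest Δλ = 154.2° (east) — does not cross 180°.
Leg 3: +112.0° → -145.1°, shortest Δλ = 102.9° (east) — crosses 180°.
Leg 4: -145.1° → -52.1°, shortest Δλ = 93.0° (east) — does not cross 180°.
Leg 5: -52.1° → +161.9°, shortest Δλ = -146.0° (west) — crosses 180°.
Leg 6: +161.9° → +52.6°, shortest Δλ = -109.3° (west) — does not cross 180°.
Total crossings: 2.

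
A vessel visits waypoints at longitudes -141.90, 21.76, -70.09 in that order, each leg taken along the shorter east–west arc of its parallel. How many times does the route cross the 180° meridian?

0

Leg 1: -141.90° → +21.76°, shortest Δλ = 163.66° (east) — does not cross 180°.
Leg 2: +21.76° → -70.09°, shortest Δλ = -91.85° (west) — does not cross 180°.
Total crossings: 0.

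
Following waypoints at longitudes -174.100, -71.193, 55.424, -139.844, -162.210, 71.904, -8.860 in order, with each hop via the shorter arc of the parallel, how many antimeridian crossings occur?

2

Leg 1: -174.100° → -71.193°, shortest Δλ = 102.907° (east) — does not cross 180°.
Leg 2: -71.193° → +55.424°, shortest Δλ = 126.617° (east) — does not cross 180°.
Leg 3: +55.424° → -139.844°, shortest Δλ = 164.732° (east) — crosses 180°.
Leg 4: -139.844° → -162.210°, shortest Δλ = -22.366° (west) — does not cross 180°.
Leg 5: -162.210° → +71.904°, shortest Δλ = -125.886° (west) — crosses 180°.
Leg 6: +71.904° → -8.860°, shortest Δλ = -80.764° (west) — does not cross 180°.
Total crossings: 2.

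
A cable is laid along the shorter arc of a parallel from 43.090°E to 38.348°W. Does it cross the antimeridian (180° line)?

Signed shortest Δλ = ((-38.348 − 43.090 + 180) mod 360) − 180 = -81.438°.
Going west by 81.438° from +43.090° reaches -38.348° without touching 180°.

No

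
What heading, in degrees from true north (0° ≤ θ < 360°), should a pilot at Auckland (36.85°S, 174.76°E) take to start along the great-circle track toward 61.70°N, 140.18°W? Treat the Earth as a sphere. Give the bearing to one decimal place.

Δλ = -140.18 − 174.76 = -314.94°; wrapped into (−180°, 180°]: 45.06°.
θ = atan2( sin Δλ · cos φ₂ , cos φ₁ · sin φ₂ − sin φ₁ · cos φ₂ · cos Δλ )
  = atan2(0.33558, 0.90540) = 20.337° → normalised to [0°, 360°): 20.337°.

20.3°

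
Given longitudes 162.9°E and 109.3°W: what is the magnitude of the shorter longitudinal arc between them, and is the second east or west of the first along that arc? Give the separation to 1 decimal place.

87.8° east

Raw difference: -109.3 − 162.9 = -272.2°.
Normalise into (−180°, 180°]: -272.2° + 360° = 87.8°.
Positive ⇒ the second point lies to the east; separation 87.8°.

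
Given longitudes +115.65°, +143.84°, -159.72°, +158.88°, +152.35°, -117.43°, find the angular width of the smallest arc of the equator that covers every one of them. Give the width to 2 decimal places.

126.92°

Sort the longitudes: -159.72°, -117.43°, +115.65°, +143.84°, +152.35°, +158.88°.
Eastward gaps between consecutive values (wrapping around): 42.29°, 233.08°, 28.19°, 8.51°, 6.53°, 41.40°.
Largest gap = 233.08° ⇒ minimal covering band is its complement: 360° − 233.08° = 126.92°.
Band runs from +115.65° eastward to -117.43°, crossing the antimeridian.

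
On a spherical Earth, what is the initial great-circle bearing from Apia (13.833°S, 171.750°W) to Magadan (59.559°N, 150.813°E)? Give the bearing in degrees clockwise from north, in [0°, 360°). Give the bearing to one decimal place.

Δλ = 150.813 − -171.750 = 322.563°; wrapped into (−180°, 180°]: -37.437°.
θ = atan2( sin Δλ · cos φ₂ , cos φ₁ · sin φ₂ − sin φ₁ · cos φ₂ · cos Δλ )
  = atan2(-0.30799, 0.93333) = -18.262° → normalised to [0°, 360°): 341.738°.

341.7°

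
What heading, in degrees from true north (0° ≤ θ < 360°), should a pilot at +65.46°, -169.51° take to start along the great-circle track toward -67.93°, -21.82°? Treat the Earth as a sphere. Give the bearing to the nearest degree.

116°

Δλ = -21.82 − -169.51 = 147.69°.
θ = atan2( sin Δλ · cos φ₂ , cos φ₁ · sin φ₂ − sin φ₁ · cos φ₂ · cos Δλ )
  = atan2(0.20083, -0.09602) = 115.552° → normalised to [0°, 360°): 115.552°.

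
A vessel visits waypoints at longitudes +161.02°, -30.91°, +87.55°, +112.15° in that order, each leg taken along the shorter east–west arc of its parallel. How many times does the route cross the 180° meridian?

1

Leg 1: +161.02° → -30.91°, shortest Δλ = 168.07° (east) — crosses 180°.
Leg 2: -30.91° → +87.55°, shortest Δλ = 118.46° (east) — does not cross 180°.
Leg 3: +87.55° → +112.15°, shortest Δλ = 24.6° (east) — does not cross 180°.
Total crossings: 1.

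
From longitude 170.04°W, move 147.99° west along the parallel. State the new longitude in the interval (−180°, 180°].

Start at -170.04°; shift −147.99° → -318.03°.
-318.03° lies outside (−180°, 180°]; add 360° → +41.97°.

41.97°E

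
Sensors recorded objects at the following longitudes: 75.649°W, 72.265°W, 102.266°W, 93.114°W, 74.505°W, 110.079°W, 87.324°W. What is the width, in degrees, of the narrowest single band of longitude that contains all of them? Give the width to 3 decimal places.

Sort the longitudes: -110.079°, -102.266°, -93.114°, -87.324°, -75.649°, -74.505°, -72.265°.
Eastward gaps between consecutive values (wrapping around): 7.813°, 9.152°, 5.790°, 11.675°, 1.144°, 2.240°, 322.186°.
Largest gap = 322.186° ⇒ minimal covering band is its complement: 360° − 322.186° = 37.814°.
Band runs from -110.079° eastward to -72.265°.

37.814°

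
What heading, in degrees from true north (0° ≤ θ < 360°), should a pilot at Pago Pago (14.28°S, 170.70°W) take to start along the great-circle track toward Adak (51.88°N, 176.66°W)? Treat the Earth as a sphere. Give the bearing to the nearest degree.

356°

Δλ = -176.66 − -170.70 = -5.96°.
θ = atan2( sin Δλ · cos φ₂ , cos φ₁ · sin φ₂ − sin φ₁ · cos φ₂ · cos Δλ )
  = atan2(-0.06410, 0.91385) = -4.012° → normalised to [0°, 360°): 355.988°.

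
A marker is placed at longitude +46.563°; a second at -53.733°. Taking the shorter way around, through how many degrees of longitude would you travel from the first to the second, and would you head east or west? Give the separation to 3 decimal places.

100.296° west

Raw difference: -53.733 − 46.563 = -100.296°.
Normalise into (−180°, 180°]: -100.296° stays -100.296°.
Negative ⇒ the second point lies to the west; separation 100.296°.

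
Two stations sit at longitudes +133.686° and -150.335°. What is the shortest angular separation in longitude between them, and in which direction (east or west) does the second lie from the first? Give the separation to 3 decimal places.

Raw difference: -150.335 − 133.686 = -284.021°.
Normalise into (−180°, 180°]: -284.021° + 360° = 75.979°.
Positive ⇒ the second point lies to the east; separation 75.979°.

75.979° east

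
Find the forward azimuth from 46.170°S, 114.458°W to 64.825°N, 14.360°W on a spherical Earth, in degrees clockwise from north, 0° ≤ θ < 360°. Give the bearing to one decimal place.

36.2°

Δλ = -14.360 − -114.458 = 100.098°.
θ = atan2( sin Δλ · cos φ₂ , cos φ₁ · sin φ₂ − sin φ₁ · cos φ₂ · cos Δλ )
  = atan2(0.41879, 0.57294) = 36.165° → normalised to [0°, 360°): 36.165°.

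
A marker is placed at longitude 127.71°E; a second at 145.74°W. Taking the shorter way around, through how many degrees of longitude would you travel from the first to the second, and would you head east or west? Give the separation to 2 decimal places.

Raw difference: -145.74 − 127.71 = -273.45°.
Normalise into (−180°, 180°]: -273.45° + 360° = 86.55°.
Positive ⇒ the second point lies to the east; separation 86.55°.

86.55° east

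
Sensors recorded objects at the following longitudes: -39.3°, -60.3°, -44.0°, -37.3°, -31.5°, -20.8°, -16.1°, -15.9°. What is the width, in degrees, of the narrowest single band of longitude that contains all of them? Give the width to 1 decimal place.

44.4°

Sort the longitudes: -60.3°, -44.0°, -39.3°, -37.3°, -31.5°, -20.8°, -16.1°, -15.9°.
Eastward gaps between consecutive values (wrapping around): 16.3°, 4.7°, 2.0°, 5.8°, 10.7°, 4.7°, 0.2°, 315.6°.
Largest gap = 315.6° ⇒ minimal covering band is its complement: 360° − 315.6° = 44.4°.
Band runs from -60.3° eastward to -15.9°.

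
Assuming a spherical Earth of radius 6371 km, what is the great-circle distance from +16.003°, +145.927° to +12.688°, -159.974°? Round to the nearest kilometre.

5824 km

Δλ = -159.974 − 145.927 = -305.901°; wrapped into (−180°, 180°]: 54.099°.
Δφ = 12.688 − 16.003 = -3.315°.
a = sin²(Δφ/2) + cos φ₁ · cos φ₂ · sin²(Δλ/2) = 0.194775.
c = 2·atan2(√a, √(1−a)) = 0.91417 rad → d = 6371·c ≈ 5824.16 km.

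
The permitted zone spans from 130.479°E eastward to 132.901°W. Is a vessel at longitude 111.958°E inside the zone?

No

Band width going east from +130.479° to -132.901°: ((-132.901 − 130.479) mod 360) = 96.620°.
Offset of +111.958° east of the west edge: ((111.958 − 130.479) mod 360) = 341.479°.
341.479° > 96.620° ⇒ outside.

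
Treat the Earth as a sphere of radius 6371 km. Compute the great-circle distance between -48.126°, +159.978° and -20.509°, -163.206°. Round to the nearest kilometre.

4494 km

Δλ = -163.206 − 159.978 = -323.184°; wrapped into (−180°, 180°]: 36.816°.
Δφ = -20.509 − -48.126 = 27.617°.
a = sin²(Δφ/2) + cos φ₁ · cos φ₂ · sin²(Δλ/2) = 0.119309.
c = 2·atan2(√a, √(1−a)) = 0.70536 rad → d = 6371·c ≈ 4493.82 km.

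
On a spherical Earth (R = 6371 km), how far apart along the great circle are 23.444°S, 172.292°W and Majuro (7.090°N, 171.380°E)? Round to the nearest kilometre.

3831 km

Δλ = 171.380 − -172.292 = 343.672°; wrapped into (−180°, 180°]: -16.328°.
Δφ = 7.090 − -23.444 = 30.534°.
a = sin²(Δφ/2) + cos φ₁ · cos φ₂ · sin²(Δλ/2) = 0.087696.
c = 2·atan2(√a, √(1−a)) = 0.60129 rad → d = 6371·c ≈ 3830.80 km.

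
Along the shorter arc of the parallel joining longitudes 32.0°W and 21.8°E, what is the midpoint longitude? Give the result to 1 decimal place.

Signed shortest Δλ from -32.0° to +21.8° is +53.8°.
Midpoint longitude = -32.0° + (+53.8°)/2 = -32.0° + 26.9° = -5.1°.

5.1°W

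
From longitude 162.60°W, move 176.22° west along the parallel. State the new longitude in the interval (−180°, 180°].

21.18°E

Start at -162.60°; shift −176.22° → -338.82°.
-338.82° lies outside (−180°, 180°]; add 360° → +21.18°.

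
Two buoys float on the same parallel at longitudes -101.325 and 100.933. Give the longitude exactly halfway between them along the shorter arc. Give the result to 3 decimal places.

Signed shortest Δλ from -101.325° to +100.933° is -157.742°.
Midpoint longitude = -101.325° + (-157.742°)/2 = -101.325° − 78.871° = -180.196°.
Normalise into (−180°, 180°]: +179.804°.
(The naïve average (-101.325 + +100.933)/2 = -0.196° is on the wrong side of the globe.)

+179.804°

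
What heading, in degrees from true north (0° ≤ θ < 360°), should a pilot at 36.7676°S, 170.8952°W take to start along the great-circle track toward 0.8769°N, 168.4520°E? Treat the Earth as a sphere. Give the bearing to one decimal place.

328.4°

Δλ = 168.4520 − -170.8952 = 339.3472°; wrapped into (−180°, 180°]: -20.6528°.
θ = atan2( sin Δλ · cos φ₂ , cos φ₁ · sin φ₂ − sin φ₁ · cos φ₂ · cos Δλ )
  = atan2(-0.35266, 0.57230) = -31.642° → normalised to [0°, 360°): 328.358°.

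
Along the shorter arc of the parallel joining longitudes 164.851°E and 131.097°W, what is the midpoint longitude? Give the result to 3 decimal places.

163.123°W

Signed shortest Δλ from +164.851° to -131.097° is +64.052°.
Midpoint longitude = +164.851° + (+64.052°)/2 = +164.851° + 32.026° = +196.877°.
Normalise into (−180°, 180°]: -163.123°.
(The naïve average (+164.851 + -131.097)/2 = 16.877° is on the wrong side of the globe.)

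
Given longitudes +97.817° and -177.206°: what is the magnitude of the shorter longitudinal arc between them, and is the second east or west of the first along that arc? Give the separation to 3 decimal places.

84.977° east

Raw difference: -177.206 − 97.817 = -275.023°.
Normalise into (−180°, 180°]: -275.023° + 360° = 84.977°.
Positive ⇒ the second point lies to the east; separation 84.977°.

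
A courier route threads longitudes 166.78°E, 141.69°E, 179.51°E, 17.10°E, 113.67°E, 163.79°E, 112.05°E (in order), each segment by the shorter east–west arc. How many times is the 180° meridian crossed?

0

Leg 1: +166.78° → +141.69°, shortest Δλ = -25.09° (west) — does not cross 180°.
Leg 2: +141.69° → +179.51°, shortest Δλ = 37.82° (east) — does not cross 180°.
Leg 3: +179.51° → +17.10°, shortest Δλ = -162.41° (west) — does not cross 180°.
Leg 4: +17.10° → +113.67°, shortest Δλ = 96.57° (east) — does not cross 180°.
Leg 5: +113.67° → +163.79°, shortest Δλ = 50.12° (east) — does not cross 180°.
Leg 6: +163.79° → +112.05°, shortest Δλ = -51.74° (west) — does not cross 180°.
Total crossings: 0.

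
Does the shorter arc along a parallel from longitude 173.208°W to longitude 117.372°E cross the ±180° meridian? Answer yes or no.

Yes

Naïve |117.372 − -173.208| = 290.58° > 180°, so the shorter arc goes the other way round — across 180°.
Signed shortest Δλ = ((117.372 − -173.208 + 180) mod 360) − 180 = -69.42°.
Going west by 69.42° from -173.208° passes through 180° before reaching +117.372°.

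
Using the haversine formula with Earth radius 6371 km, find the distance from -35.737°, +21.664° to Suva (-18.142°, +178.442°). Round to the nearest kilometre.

Δλ = 178.442 − 21.664 = 156.778°.
Δφ = -18.142 − -35.737 = 17.595°.
a = sin²(Δφ/2) + cos φ₁ · cos φ₂ · sin²(Δλ/2) = 0.763500.
c = 2·atan2(√a, √(1−a)) = 2.12586 rad → d = 6371·c ≈ 13543.88 km.

13544 km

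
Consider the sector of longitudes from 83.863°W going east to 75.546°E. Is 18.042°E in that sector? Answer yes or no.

Yes

Band width going east from -83.863° to +75.546°: ((75.546 − -83.863) mod 360) = 159.409°.
Offset of +18.042° east of the west edge: ((18.042 − -83.863) mod 360) = 101.905°.
101.905° ≤ 159.409° ⇒ inside.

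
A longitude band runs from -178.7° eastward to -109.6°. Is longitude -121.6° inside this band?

Yes

Band width going east from -178.7° to -109.6°: ((-109.6 − -178.7) mod 360) = 69.1°.
Offset of -121.6° east of the west edge: ((-121.6 − -178.7) mod 360) = 57.1°.
57.1° ≤ 69.1° ⇒ inside.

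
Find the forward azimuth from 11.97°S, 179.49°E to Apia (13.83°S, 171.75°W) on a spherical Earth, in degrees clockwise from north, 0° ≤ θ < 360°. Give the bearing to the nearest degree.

Δλ = -171.75 − 179.49 = -351.24°; wrapped into (−180°, 180°]: 8.76°.
θ = atan2( sin Δλ · cos φ₂ , cos φ₁ · sin φ₂ − sin φ₁ · cos φ₂ · cos Δλ )
  = atan2(0.14788, -0.03481) = 103.245° → normalised to [0°, 360°): 103.245°.

103°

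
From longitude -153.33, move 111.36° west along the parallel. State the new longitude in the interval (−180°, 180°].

+95.31°

Start at -153.33°; shift −111.36° → -264.69°.
-264.69° lies outside (−180°, 180°]; add 360° → +95.31°.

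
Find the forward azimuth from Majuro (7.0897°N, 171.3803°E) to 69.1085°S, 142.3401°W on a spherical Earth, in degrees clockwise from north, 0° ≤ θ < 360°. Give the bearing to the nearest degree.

Δλ = -142.3401 − 171.3803 = -313.7204°; wrapped into (−180°, 180°]: 46.2796°.
θ = atan2( sin Δλ · cos φ₂ , cos φ₁ · sin φ₂ − sin φ₁ · cos φ₂ · cos Δλ )
  = atan2(0.25772, -0.95753) = 164.936° → normalised to [0°, 360°): 164.936°.

165°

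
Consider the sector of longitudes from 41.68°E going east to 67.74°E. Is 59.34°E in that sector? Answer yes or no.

Yes

Band width going east from +41.68° to +67.74°: ((67.74 − 41.68) mod 360) = 26.06°.
Offset of +59.34° east of the west edge: ((59.34 − 41.68) mod 360) = 17.66°.
17.66° ≤ 26.06° ⇒ inside.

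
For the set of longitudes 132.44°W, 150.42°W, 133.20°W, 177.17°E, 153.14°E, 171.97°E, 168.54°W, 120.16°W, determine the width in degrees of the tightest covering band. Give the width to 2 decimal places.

86.70°

Sort the longitudes: -168.54°, -150.42°, -133.20°, -132.44°, -120.16°, +153.14°, +171.97°, +177.17°.
Eastward gaps between consecutive values (wrapping around): 18.12°, 17.22°, 0.76°, 12.28°, 273.30°, 18.83°, 5.20°, 14.29°.
Largest gap = 273.30° ⇒ minimal covering band is its complement: 360° − 273.30° = 86.70°.
Band runs from +153.14° eastward to -120.16°, crossing the antimeridian.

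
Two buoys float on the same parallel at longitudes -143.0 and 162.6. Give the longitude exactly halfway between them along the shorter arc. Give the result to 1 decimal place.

Signed shortest Δλ from -143.0° to +162.6° is -54.4°.
Midpoint longitude = -143.0° + (-54.4°)/2 = -143.0° − 27.2° = -170.2°.
(The naïve average (-143.0 + +162.6)/2 = 9.8° is on the wrong side of the globe.)

-170.2°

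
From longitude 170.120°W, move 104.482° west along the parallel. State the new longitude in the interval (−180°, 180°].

85.398°E

Start at -170.120°; shift −104.482° → -274.602°.
-274.602° lies outside (−180°, 180°]; add 360° → +85.398°.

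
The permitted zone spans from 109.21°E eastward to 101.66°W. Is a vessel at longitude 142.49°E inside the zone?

Band width going east from +109.21° to -101.66°: ((-101.66 − 109.21) mod 360) = 149.13°.
Offset of +142.49° east of the west edge: ((142.49 − 109.21) mod 360) = 33.28°.
33.28° ≤ 149.13° ⇒ inside.

Yes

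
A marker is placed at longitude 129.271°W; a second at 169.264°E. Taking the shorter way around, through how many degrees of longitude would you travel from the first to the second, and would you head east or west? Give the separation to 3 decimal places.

61.465° west

Raw difference: 169.264 − -129.271 = 298.535°.
Normalise into (−180°, 180°]: 298.535° − 360° = -61.465°.
Negative ⇒ the second point lies to the west; separation 61.465°.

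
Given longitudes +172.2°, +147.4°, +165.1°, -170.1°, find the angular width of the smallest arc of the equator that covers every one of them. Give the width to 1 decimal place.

Sort the longitudes: -170.1°, +147.4°, +165.1°, +172.2°.
Eastward gaps between consecutive values (wrapping around): 317.5°, 17.7°, 7.1°, 17.7°.
Largest gap = 317.5° ⇒ minimal covering band is its complement: 360° − 317.5° = 42.5°.
Band runs from +147.4° eastward to -170.1°, crossing the antimeridian.

42.5°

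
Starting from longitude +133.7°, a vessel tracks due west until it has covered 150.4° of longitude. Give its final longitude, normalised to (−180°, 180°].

Start at +133.7°; shift −150.4° → -16.7°.
-16.7° already lies in (−180°, 180°].

-16.7°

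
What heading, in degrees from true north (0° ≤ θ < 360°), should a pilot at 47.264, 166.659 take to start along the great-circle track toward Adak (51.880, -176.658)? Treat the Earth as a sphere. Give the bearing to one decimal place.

60.7°

Δλ = -176.658 − 166.659 = -343.317°; wrapped into (−180°, 180°]: 16.683°.
θ = atan2( sin Δλ · cos φ₂ , cos φ₁ · sin φ₂ − sin φ₁ · cos φ₂ · cos Δλ )
  = atan2(0.17722, 0.09956) = 60.672° → normalised to [0°, 360°): 60.672°.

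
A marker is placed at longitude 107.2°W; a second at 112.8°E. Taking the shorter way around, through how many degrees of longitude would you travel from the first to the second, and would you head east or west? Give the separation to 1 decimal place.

Raw difference: 112.8 − -107.2 = 220.0°.
Normalise into (−180°, 180°]: 220.0° − 360° = -140.0°.
Negative ⇒ the second point lies to the west; separation 140.0°.

140.0° west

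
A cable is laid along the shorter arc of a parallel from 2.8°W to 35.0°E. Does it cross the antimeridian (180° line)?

Signed shortest Δλ = ((35.0 − -2.8 + 180) mod 360) − 180 = 37.8°.
Going east by 37.8° from -2.8° reaches +35.0° without touching 180°.

No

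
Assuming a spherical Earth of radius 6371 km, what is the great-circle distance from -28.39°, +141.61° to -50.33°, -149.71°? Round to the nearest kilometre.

Δλ = -149.71 − 141.61 = -291.32°; wrapped into (−180°, 180°]: 68.68°.
Δφ = -50.33 − -28.39 = -21.94°.
a = sin²(Δφ/2) + cos φ₁ · cos φ₂ · sin²(Δλ/2) = 0.214917.
c = 2·atan2(√a, √(1−a)) = 0.96409 rad → d = 6371·c ≈ 6142.20 km.

6142 km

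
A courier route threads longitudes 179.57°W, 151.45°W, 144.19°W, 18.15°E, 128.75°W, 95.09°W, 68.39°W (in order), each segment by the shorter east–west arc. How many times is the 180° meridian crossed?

Leg 1: -179.57° → -151.45°, shortest Δλ = 28.12° (east) — does not cross 180°.
Leg 2: -151.45° → -144.19°, shortest Δλ = 7.26° (east) — does not cross 180°.
Leg 3: -144.19° → +18.15°, shortest Δλ = 162.34° (east) — does not cross 180°.
Leg 4: +18.15° → -128.75°, shortest Δλ = -146.9° (west) — does not cross 180°.
Leg 5: -128.75° → -95.09°, shortest Δλ = 33.66° (east) — does not cross 180°.
Leg 6: -95.09° → -68.39°, shortest Δλ = 26.7° (east) — does not cross 180°.
Total crossings: 0.

0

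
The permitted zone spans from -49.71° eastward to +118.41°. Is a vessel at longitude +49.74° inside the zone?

Yes

Band width going east from -49.71° to +118.41°: ((118.41 − -49.71) mod 360) = 168.12°.
Offset of +49.74° east of the west edge: ((49.74 − -49.71) mod 360) = 99.45°.
99.45° ≤ 168.12° ⇒ inside.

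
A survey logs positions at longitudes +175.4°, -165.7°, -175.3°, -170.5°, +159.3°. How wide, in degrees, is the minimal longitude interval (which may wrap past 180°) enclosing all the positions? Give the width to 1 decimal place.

Sort the longitudes: -175.3°, -170.5°, -165.7°, +159.3°, +175.4°.
Eastward gaps between consecutive values (wrapping around): 4.8°, 4.8°, 325.0°, 16.1°, 9.3°.
Largest gap = 325.0° ⇒ minimal covering band is its complement: 360° − 325.0° = 35.0°.
Band runs from +159.3° eastward to -165.7°, crossing the antimeridian.

35.0°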